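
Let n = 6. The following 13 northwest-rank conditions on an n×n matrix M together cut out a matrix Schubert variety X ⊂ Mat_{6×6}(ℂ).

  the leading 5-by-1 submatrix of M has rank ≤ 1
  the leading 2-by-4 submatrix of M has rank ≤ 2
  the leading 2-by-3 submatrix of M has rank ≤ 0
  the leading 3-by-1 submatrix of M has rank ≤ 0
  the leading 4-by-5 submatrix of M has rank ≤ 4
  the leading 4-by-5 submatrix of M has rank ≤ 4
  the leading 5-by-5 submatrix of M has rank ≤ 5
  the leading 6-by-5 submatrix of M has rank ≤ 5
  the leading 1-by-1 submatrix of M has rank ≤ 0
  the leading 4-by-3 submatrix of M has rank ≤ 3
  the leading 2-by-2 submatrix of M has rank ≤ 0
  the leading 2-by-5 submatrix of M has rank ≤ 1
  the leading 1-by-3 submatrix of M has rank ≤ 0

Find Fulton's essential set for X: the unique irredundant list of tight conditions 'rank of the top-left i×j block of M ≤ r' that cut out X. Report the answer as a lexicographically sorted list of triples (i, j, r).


Rank table r_w(6×6) implied by the 13 constraints:

  row 1: 0, 0, 0, 1, 1, 1
  row 2: 0, 0, 0, 1, 1, 2
  row 3: 0, 1, 1, 2, 2, 3
  row 4: 1, 2, 2, 3, 3, 4
  row 5: 1, 2, 3, 4, 4, 5
  row 6: 1, 2, 3, 4, 5, 6

giving w = (4, 6, 2, 1, 3, 5) via Δ²R.

Rothe diagram D(w) (8 cells), 3 SE-corners (essential conditions):

[(2, 3, 0), (2, 5, 1), (3, 1, 0)]


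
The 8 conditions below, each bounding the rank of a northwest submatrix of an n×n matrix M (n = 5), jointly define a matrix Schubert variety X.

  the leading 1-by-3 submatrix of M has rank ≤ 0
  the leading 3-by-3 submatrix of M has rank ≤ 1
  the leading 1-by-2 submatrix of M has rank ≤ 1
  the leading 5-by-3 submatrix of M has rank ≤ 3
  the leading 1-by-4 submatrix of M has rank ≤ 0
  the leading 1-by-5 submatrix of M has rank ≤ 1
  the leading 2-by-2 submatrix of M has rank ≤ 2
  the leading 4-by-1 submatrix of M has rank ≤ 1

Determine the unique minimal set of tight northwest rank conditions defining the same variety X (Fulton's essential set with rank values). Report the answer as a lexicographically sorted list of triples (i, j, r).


Computing R[i][j] = min implied NW-rank bound (n=5, 8 conditions):

  0, 0, 0, 0, 1
  1, 1, 1, 1, 2
  1, 1, 1, 2, 3
  1, 2, 2, 3, 4
  1, 2, 3, 4, 5

giving w = (5, 1, 4, 2, 3) via Δ²R.

ℓ(w)=6; the 2 essential cells (i,j,r):

[(1, 4, 0), (3, 3, 1)]


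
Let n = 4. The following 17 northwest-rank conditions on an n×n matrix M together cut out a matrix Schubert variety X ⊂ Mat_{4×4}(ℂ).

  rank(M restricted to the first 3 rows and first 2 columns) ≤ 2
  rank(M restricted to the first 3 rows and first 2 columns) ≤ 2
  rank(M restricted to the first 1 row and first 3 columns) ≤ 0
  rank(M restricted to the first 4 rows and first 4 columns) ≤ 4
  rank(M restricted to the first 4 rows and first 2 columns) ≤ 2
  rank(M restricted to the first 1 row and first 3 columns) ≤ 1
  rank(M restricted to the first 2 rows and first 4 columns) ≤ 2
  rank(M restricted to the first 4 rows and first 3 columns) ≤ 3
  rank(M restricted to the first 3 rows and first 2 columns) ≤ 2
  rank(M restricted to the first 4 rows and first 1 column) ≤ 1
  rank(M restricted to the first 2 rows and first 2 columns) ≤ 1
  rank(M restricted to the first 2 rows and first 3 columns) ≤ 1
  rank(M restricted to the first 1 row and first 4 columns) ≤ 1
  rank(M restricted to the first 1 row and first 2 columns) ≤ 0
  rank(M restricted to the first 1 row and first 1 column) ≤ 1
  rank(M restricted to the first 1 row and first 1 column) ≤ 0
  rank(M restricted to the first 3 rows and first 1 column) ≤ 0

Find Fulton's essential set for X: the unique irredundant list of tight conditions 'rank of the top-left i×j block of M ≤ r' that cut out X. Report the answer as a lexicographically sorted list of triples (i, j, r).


Propagating the 17 rank bounds to every northwest block:

  row 1: 0, 0, 0, 1
  row 2: 0, 1, 1, 2
  row 3: 0, 1, 2, 3
  row 4: 1, 2, 3, 4

the unique w with this rank table is (4, 2, 3, 1).

ℓ(w)=5; the 2 essential cells (i,j,r):

[(1, 3, 0), (3, 1, 0)]


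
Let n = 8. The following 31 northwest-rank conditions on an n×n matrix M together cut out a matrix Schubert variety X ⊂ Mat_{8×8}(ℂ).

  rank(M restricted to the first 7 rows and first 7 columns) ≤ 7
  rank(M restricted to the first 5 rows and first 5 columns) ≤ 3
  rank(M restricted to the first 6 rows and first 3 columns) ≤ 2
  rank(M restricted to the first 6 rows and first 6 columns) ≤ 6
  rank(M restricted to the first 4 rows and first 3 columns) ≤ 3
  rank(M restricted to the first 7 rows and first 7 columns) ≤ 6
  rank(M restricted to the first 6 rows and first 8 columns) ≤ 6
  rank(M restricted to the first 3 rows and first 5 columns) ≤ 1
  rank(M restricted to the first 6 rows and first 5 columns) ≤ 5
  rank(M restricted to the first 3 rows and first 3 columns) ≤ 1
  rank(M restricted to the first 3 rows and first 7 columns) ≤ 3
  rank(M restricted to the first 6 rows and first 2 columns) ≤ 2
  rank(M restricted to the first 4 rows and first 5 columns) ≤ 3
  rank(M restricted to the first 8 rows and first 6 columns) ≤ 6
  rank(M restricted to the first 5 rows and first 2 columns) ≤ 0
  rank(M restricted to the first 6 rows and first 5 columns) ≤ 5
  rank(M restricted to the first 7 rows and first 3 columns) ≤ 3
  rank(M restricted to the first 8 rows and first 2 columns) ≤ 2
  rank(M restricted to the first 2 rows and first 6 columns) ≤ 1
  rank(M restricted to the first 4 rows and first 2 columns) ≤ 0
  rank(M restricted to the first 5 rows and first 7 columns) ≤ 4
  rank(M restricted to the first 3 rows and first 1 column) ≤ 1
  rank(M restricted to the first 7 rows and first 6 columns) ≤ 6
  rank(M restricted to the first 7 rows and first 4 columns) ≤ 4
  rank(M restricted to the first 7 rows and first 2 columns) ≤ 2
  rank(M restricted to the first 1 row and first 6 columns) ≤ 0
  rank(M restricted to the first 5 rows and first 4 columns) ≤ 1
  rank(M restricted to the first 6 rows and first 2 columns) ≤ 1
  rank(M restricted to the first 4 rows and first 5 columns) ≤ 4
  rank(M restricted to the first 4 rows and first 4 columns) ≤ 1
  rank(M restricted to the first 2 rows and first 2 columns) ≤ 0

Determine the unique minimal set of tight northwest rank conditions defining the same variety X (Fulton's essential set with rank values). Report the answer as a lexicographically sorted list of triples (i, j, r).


Recovering R(i,j) via the rank-extension bound from the 31 conditions:

  0  0  0  0  0  0  1  1
  0  0  1  1  1  1  2  2
  0  0  1  1  1  2  3  3
  0  0  1  1  2  3  4  4
  0  0  1  1  2  3  4  5
  1  1  2  2  3  4  5  6
  1  2  3  3  4  5  6  7
  1  2  3  4  5  6  7  8

so w = (7, 3, 6, 5, 8, 1, 2, 4).

ℓ(w)=18; the 4 essential cells (i,j,r):

[(1, 6, 0), (3, 5, 1), (5, 2, 0), (5, 4, 1)]


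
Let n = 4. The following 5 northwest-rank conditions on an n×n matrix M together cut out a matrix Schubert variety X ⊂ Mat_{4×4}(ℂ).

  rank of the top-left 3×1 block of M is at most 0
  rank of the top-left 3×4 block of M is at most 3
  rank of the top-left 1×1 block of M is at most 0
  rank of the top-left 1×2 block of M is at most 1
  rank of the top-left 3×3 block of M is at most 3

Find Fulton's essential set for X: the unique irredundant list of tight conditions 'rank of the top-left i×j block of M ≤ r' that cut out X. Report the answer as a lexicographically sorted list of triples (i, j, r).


Recovering R(i,j) via the rank-extension bound from the 5 conditions:

  0 1 1 1
  0 1 2 2
  0 1 2 3
  1 2 3 4

second differences of R give the permutation w = (2, 3, 4, 1).

|D(w)|=3, |Ess(w)|=1:

[(3, 1, 0)]


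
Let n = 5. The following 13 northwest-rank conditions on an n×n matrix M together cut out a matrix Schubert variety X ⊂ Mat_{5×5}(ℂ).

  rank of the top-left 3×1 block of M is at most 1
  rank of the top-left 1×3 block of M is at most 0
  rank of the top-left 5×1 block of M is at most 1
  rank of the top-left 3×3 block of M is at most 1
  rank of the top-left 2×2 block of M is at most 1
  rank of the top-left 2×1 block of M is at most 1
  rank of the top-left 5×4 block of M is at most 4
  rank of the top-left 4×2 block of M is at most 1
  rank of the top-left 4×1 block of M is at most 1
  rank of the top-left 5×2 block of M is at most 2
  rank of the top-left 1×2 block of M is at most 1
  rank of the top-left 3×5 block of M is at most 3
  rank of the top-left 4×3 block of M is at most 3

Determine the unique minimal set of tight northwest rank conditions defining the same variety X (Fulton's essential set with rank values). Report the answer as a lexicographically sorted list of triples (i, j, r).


The tightest implied rank at each (i,j), from the 13 conditions:

  i=1: 0 | 0 | 0 | 1 | 1
  i=2: 1 | 1 | 1 | 2 | 2
  i=3: 1 | 1 | 1 | 2 | 3
  i=4: 1 | 1 | 2 | 3 | 4
  i=5: 1 | 2 | 3 | 4 | 5

reading off 1-entries of Δ²R: w = (4, 1, 5, 3, 2).

D(w) has 6 cells with 3 SE-corners; essential set:

[(1, 3, 0), (3, 3, 1), (4, 2, 1)]


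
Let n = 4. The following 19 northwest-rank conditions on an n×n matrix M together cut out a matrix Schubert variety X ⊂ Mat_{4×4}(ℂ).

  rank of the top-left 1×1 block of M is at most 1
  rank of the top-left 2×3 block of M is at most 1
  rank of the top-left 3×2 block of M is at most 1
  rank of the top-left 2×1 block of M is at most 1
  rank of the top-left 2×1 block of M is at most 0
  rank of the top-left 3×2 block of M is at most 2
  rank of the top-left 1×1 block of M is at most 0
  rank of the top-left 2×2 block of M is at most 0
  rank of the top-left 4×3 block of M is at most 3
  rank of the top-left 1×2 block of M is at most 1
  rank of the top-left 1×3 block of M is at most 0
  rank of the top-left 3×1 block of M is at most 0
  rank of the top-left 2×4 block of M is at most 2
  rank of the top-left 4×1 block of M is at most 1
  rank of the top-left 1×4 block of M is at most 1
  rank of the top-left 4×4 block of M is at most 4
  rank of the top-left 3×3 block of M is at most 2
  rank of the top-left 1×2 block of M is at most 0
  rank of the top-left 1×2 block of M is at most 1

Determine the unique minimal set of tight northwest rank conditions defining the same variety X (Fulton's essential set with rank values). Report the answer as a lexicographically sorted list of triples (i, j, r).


Propagating the 19 rank bounds to every northwest block:

  row 1: 0  0  0  1
  row 2: 0  0  1  2
  row 3: 0  1  2  3
  row 4: 1  2  3  4

giving w = (4, 3, 2, 1) via Δ²R.

|D(w)|=6, |Ess(w)|=3:

[(1, 3, 0), (2, 2, 0), (3, 1, 0)]


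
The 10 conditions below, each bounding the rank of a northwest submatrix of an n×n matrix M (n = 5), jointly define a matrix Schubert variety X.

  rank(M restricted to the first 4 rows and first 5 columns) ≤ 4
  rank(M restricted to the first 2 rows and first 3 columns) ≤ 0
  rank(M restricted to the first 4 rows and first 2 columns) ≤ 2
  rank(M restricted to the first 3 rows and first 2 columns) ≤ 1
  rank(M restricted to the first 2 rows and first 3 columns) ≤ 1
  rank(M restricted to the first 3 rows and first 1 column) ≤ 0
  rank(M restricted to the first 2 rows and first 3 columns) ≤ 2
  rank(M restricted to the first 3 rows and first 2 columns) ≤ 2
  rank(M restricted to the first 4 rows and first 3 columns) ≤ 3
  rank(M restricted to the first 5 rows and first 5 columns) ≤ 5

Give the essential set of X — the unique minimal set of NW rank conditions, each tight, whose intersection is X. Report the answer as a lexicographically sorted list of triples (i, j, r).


Propagating the 10 rank bounds to every northwest block:

  0 0 0 1 1
  0 0 0 1 2
  0 1 1 2 3
  1 2 2 3 4
  1 2 3 4 5

so w = (4, 5, 2, 1, 3).

Rothe diagram D(w) (7 cells), 2 SE-corners (essential conditions):

[(2, 3, 0), (3, 1, 0)]


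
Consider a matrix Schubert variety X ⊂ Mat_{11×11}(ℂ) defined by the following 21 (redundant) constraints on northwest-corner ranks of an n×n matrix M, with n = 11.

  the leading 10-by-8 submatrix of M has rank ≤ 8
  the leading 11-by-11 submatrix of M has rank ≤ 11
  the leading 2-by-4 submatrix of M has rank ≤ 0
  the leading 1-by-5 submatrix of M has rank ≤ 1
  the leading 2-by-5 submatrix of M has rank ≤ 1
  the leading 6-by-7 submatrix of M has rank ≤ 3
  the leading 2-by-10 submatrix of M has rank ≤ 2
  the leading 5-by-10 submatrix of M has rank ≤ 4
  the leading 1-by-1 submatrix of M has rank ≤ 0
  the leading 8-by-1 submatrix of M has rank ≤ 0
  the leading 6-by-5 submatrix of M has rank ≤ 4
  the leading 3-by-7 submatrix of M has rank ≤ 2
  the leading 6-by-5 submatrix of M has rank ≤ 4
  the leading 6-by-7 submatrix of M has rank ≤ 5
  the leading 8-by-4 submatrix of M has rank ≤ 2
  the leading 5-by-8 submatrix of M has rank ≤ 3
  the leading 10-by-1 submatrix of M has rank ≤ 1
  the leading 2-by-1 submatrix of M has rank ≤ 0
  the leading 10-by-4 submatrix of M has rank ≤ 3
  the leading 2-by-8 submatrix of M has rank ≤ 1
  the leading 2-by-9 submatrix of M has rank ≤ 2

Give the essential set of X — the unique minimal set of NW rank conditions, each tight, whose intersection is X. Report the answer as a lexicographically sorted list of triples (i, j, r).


Recovering R(i,j) via the rank-extension bound from the 21 conditions:

  i=1: 0  0  0  0  1  1  1  1  1  1  1
  i=2: 0  0  0  0  1  1  1  1  2  2  2
  i=3: 0  1  1  1  2  2  2  2  3  3  3
  i=4: 0  1  2  2  3  3  3  3  4  4  4
  i=5: 0  1  2  2  3  3  3  3  4  4  5
  i=6: 0  1  2  2  3  3  3  4  5  5  6
  i=7: 0  1  2  2  3  4  4  5  6  6  7
  i=8: 0  1  2  2  3  4  5  6  7  7  8
  i=9: 1  2  3  3  4  5  6  7  8  8  9
  i=10: 1  2  3  3  4  5  6  7  8  9  10
  i=11: 1  2  3  4  5  6  7  8  9  10  11

the unique w with this rank table is (5, 9, 2, 3, 11, 8, 6, 7, 1, 10, 4).

Rothe diagram D(w) (28 cells), 8 SE-corners (essential conditions):

[(2, 4, 0), (2, 8, 1), (5, 8, 3), (5, 10, 4), (6, 7, 3), (8, 1, 0), (8, 4, 2), (10, 4, 3)]


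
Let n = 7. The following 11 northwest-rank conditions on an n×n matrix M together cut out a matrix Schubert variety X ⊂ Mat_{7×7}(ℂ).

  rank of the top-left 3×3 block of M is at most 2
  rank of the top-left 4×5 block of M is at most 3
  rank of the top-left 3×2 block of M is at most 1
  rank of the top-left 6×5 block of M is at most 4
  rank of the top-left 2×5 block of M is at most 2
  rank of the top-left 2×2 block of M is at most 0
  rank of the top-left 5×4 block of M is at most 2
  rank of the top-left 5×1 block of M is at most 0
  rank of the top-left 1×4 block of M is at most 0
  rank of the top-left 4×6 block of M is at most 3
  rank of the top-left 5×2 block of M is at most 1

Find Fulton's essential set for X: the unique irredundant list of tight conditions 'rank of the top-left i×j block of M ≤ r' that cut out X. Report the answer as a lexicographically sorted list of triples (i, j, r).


Rank table r_w(7×7) implied by the 11 constraints:

  i=1: 0  0  0  0  1  1  1
  i=2: 0  0  1  1  2  2  2
  i=3: 0  1  2  2  3  3  3
  i=4: 0  1  2  2  3  3  4
  i=5: 0  1  2  2  3  4  5
  i=6: 1  2  3  3  4  5  6
  i=7: 1  2  3  4  5  6  7

giving w = (5, 3, 2, 7, 6, 1, 4) via Δ²R.

Fulton essential set (5 of the 12 Rothe cells):

[(1, 4, 0), (2, 2, 0), (4, 6, 3), (5, 1, 0), (5, 4, 2)]


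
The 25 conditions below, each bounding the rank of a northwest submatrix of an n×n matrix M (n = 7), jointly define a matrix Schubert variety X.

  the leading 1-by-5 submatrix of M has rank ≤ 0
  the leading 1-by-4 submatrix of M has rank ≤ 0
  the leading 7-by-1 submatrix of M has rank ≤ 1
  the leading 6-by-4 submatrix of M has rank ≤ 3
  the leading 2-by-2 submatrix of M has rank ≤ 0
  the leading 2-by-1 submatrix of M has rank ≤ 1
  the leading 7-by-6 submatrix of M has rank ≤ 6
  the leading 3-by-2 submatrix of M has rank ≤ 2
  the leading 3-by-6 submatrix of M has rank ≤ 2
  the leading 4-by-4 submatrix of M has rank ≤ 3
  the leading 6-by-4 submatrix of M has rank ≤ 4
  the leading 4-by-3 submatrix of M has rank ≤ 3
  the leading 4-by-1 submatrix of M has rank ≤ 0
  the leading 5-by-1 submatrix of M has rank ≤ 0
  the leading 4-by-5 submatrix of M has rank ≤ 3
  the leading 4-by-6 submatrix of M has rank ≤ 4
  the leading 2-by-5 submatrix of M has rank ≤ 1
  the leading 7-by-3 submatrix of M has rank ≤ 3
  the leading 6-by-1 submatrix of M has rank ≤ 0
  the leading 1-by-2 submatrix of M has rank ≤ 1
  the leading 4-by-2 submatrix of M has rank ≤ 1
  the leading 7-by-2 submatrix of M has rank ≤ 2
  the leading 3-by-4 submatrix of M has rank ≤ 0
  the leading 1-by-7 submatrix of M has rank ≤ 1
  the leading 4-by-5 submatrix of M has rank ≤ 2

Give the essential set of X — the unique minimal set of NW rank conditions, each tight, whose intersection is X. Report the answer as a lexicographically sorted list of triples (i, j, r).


Rank table r_w(7×7) implied by the 25 constraints:

  row 1: 0, 0, 0, 0, 0, 1, 1
  row 2: 0, 0, 0, 0, 1, 2, 2
  row 3: 0, 0, 0, 0, 1, 2, 3
  row 4: 0, 1, 1, 1, 2, 3, 4
  row 5: 0, 1, 2, 2, 3, 4, 5
  row 6: 0, 1, 2, 3, 4, 5, 6
  row 7: 1, 2, 3, 4, 5, 6, 7

so w = (6, 5, 7, 2, 3, 4, 1).

Rothe diagram D(w) (16 cells), 3 SE-corners (essential conditions):

[(1, 5, 0), (3, 4, 0), (6, 1, 0)]


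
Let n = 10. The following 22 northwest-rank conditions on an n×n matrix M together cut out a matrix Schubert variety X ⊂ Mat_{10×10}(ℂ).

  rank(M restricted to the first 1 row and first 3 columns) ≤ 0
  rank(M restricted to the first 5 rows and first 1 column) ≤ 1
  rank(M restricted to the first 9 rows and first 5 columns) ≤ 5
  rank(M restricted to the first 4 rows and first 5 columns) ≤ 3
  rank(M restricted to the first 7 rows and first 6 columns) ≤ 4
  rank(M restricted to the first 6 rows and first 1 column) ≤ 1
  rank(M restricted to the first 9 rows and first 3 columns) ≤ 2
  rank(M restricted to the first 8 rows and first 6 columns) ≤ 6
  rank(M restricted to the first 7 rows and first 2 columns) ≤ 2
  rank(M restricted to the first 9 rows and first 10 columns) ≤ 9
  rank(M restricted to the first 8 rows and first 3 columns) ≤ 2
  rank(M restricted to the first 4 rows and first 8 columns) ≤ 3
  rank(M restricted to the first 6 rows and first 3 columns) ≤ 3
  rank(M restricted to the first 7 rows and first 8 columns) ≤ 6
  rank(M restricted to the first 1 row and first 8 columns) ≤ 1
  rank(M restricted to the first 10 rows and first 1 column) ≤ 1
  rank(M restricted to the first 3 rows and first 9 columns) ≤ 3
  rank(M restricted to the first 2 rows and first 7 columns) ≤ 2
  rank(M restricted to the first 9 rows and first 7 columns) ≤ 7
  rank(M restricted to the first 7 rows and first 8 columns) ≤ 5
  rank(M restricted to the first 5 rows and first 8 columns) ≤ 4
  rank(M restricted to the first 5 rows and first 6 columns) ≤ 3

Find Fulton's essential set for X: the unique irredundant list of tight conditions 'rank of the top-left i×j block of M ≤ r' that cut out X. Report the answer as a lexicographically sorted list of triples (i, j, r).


Recovering R(i,j) via the rank-extension bound from the 22 conditions:

  0  0  0  1  1  1  1  1  1  1
  1  1  1  2  2  2  2  2  2  2
  1  2  2  3  3  3  3  3  3  3
  1  2  2  3  3  3  3  3  4  4
  1  2  2  3  3  3  4  4  5  5
  1  2  2  3  4  4  5  5  6  6
  1  2  2  3  4  4  5  5  6  7
  1  2  2  3  4  5  6  6  7  8
  1  2  2  3  4  5  6  7  8  9
  1  2  3  4  5  6  7  8  9  10

second differences of R give the permutation w = (4, 1, 2, 9, 7, 5, 10, 6, 8, 3).

Rothe diagram D(w) (17 cells), 6 SE-corners (essential conditions):

[(1, 3, 0), (4, 8, 3), (5, 6, 3), (7, 6, 4), (7, 8, 5), (9, 3, 2)]


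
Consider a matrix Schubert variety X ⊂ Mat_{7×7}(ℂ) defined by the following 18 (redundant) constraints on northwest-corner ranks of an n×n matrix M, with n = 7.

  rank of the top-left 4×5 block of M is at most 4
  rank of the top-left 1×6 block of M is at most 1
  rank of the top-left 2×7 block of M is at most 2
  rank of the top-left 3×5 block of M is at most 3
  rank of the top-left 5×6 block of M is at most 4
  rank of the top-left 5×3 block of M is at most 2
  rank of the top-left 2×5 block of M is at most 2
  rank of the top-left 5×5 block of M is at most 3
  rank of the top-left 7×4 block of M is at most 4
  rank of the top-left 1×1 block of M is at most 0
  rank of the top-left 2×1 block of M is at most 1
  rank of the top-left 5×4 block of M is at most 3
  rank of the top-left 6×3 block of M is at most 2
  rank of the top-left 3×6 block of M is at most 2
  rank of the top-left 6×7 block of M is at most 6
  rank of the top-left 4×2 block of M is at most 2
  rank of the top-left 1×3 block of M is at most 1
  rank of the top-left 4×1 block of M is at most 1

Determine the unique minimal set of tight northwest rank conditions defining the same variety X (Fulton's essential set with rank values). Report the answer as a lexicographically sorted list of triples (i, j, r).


Recovering R(i,j) via the rank-extension bound from the 18 conditions:

  0  1  1  1  1  1  1
  1  2  2  2  2  2  2
  1  2  2  2  2  2  3
  1  2  2  3  3  3  4
  1  2  2  3  3  4  5
  1  2  2  3  4  5  6
  1  2  3  4  5  6  7

giving w = (2, 1, 7, 4, 6, 5, 3) via Δ²R.

Rothe diagram D(w) (9 cells), 4 SE-corners (essential conditions):

[(1, 1, 0), (3, 6, 2), (5, 5, 3), (6, 3, 2)]


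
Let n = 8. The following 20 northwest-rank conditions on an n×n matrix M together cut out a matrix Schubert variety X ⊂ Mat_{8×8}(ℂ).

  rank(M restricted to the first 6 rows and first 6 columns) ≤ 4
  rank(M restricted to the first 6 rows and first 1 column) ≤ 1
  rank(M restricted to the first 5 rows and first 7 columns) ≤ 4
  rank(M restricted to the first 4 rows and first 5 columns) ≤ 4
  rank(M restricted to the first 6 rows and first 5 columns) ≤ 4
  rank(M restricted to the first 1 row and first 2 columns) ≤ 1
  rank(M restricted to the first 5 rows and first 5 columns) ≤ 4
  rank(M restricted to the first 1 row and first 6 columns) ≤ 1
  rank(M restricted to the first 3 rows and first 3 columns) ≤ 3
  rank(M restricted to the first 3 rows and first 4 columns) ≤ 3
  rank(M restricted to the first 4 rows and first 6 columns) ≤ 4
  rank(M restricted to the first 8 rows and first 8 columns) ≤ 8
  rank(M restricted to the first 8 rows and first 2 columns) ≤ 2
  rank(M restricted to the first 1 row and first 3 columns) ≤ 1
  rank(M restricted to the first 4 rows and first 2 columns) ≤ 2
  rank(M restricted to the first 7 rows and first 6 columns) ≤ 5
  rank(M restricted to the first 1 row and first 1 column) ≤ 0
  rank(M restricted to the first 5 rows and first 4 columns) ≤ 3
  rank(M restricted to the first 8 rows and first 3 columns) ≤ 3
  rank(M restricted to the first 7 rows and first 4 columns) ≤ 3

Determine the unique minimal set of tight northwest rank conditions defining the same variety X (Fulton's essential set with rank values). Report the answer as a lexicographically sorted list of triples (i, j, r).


Propagating the 20 rank bounds to every northwest block:

  0, 1, 1, 1, 1, 1, 1, 1
  1, 2, 2, 2, 2, 2, 2, 2
  1, 2, 3, 3, 3, 3, 3, 3
  1, 2, 3, 3, 4, 4, 4, 4
  1, 2, 3, 3, 4, 4, 4, 5
  1, 2, 3, 3, 4, 4, 5, 6
  1, 2, 3, 3, 4, 5, 6, 7
  1, 2, 3, 4, 5, 6, 7, 8

so w = (2, 1, 3, 5, 8, 7, 6, 4).

Fulton essential set (4 of the 8 Rothe cells):

[(1, 1, 0), (5, 7, 4), (6, 6, 4), (7, 4, 3)]


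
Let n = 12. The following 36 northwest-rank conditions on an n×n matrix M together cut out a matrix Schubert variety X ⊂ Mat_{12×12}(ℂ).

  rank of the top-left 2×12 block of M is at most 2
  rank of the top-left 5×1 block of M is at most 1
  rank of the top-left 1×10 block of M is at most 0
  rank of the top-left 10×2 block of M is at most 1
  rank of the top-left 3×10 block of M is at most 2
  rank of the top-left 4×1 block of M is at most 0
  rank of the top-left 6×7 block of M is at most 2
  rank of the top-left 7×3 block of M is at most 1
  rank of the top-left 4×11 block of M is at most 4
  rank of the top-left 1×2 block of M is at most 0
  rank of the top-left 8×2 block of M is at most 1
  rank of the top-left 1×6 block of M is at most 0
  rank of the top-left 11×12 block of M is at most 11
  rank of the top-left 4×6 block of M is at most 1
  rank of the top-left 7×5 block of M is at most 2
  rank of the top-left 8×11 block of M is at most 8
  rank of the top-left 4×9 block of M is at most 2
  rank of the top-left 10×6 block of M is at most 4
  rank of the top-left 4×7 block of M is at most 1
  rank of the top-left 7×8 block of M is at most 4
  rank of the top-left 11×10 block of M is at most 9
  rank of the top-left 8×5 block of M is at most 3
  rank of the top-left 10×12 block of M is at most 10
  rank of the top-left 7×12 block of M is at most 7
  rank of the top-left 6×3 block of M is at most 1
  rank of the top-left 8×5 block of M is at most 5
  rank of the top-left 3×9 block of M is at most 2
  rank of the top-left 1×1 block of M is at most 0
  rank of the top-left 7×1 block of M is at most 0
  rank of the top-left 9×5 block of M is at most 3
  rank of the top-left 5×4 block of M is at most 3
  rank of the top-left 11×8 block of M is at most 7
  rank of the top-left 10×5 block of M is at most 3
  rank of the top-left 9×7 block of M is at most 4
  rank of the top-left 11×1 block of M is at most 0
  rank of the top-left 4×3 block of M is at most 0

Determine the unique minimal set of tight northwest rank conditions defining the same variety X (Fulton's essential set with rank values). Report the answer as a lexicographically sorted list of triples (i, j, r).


Reconstructing r_w from the 36 given conditions:

  row 1: 0 | 0 | 0 | 0 | 0 | 0 | 0 | 0 | 0 | 0 | 1 | 1
  row 2: 0 | 0 | 0 | 1 | 1 | 1 | 1 | 1 | 1 | 1 | 2 | 2
  row 3: 0 | 0 | 0 | 1 | 1 | 1 | 1 | 2 | 2 | 2 | 3 | 3
  row 4: 0 | 0 | 0 | 1 | 1 | 1 | 1 | 2 | 2 | 3 | 4 | 4
  row 5: 0 | 1 | 1 | 2 | 2 | 2 | 2 | 3 | 3 | 4 | 5 | 5
  row 6: 0 | 1 | 1 | 2 | 2 | 2 | 2 | 3 | 4 | 5 | 6 | 6
  row 7: 0 | 1 | 1 | 2 | 2 | 3 | 3 | 4 | 5 | 6 | 7 | 7
  row 8: 0 | 1 | 2 | 3 | 3 | 4 | 4 | 5 | 6 | 7 | 8 | 8
  row 9: 0 | 1 | 2 | 3 | 3 | 4 | 4 | 5 | 6 | 7 | 8 | 9
  row 10: 0 | 1 | 2 | 3 | 3 | 4 | 5 | 6 | 7 | 8 | 9 | 10
  row 11: 0 | 1 | 2 | 3 | 4 | 5 | 6 | 7 | 8 | 9 | 10 | 11
  row 12: 1 | 2 | 3 | 4 | 5 | 6 | 7 | 8 | 9 | 10 | 11 | 12

giving w = (11, 4, 8, 10, 2, 9, 6, 3, 12, 7, 5, 1) via Δ²R.

ℓ(w)=42; the 10 essential cells (i,j,r):

[(1, 10, 0), (4, 3, 0), (4, 7, 1), (4, 9, 2), (6, 7, 2), (7, 3, 1), (7, 5, 2), (9, 7, 4), (10, 5, 3), (11, 1, 0)]


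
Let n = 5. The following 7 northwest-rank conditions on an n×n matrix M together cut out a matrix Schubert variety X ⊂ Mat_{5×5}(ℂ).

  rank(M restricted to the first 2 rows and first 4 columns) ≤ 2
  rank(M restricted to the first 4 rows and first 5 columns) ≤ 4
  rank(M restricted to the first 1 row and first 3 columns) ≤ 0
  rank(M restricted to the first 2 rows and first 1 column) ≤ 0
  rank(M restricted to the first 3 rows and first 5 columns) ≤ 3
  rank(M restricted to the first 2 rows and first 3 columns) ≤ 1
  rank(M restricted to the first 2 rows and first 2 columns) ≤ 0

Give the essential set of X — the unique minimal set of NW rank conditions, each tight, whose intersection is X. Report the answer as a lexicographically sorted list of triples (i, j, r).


Reconstructing r_w from the 7 given conditions:

  0  0  0  1  1
  0  0  1  2  2
  1  1  2  3  3
  1  2  3  4  4
  1  2  3  4  5

the unique w with this rank table is (4, 3, 1, 2, 5).

Rothe diagram D(w) (5 cells), 2 SE-corners (essential conditions):

[(1, 3, 0), (2, 2, 0)]


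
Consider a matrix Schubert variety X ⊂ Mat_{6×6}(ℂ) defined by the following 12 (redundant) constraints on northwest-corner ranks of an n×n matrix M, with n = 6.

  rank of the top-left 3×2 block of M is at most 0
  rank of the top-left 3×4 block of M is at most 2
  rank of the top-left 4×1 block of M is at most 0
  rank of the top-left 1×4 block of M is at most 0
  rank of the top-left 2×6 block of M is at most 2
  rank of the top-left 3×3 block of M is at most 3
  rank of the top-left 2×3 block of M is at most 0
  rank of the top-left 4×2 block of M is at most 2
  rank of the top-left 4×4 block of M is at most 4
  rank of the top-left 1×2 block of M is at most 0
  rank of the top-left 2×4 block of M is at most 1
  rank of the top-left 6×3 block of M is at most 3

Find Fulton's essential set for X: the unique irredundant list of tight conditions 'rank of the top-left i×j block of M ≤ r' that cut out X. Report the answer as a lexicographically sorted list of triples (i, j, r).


Propagating the 12 rank bounds to every northwest block:

  0 0 0 0 1 1
  0 0 0 1 2 2
  0 0 1 2 3 3
  0 1 2 3 4 4
  1 2 3 4 5 5
  1 2 3 4 5 6

giving w = (5, 4, 3, 2, 1, 6) via Δ²R.

|D(w)|=10, |Ess(w)|=4:

[(1, 4, 0), (2, 3, 0), (3, 2, 0), (4, 1, 0)]


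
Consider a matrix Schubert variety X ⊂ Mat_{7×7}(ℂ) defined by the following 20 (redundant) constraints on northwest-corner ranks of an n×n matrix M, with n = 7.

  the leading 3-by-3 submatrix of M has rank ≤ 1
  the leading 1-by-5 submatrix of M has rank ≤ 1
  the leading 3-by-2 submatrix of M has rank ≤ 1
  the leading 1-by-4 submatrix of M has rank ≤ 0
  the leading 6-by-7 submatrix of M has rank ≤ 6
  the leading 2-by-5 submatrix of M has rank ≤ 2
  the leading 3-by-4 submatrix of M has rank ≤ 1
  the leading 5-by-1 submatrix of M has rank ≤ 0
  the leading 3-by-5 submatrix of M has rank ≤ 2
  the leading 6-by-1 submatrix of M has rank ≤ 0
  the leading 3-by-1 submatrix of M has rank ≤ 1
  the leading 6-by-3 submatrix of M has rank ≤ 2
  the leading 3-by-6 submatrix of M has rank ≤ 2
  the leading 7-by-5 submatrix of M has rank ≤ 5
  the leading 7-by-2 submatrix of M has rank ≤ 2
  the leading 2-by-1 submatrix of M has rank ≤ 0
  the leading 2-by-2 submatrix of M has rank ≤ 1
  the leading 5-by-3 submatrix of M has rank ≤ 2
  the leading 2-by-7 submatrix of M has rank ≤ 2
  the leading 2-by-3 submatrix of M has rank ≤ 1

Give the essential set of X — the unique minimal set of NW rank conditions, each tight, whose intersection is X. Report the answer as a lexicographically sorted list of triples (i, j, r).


Rank table r_w(7×7) implied by the 20 constraints:

  i=1: 0, 0, 0, 0, 1, 1, 1
  i=2: 0, 1, 1, 1, 2, 2, 2
  i=3: 0, 1, 1, 1, 2, 2, 3
  i=4: 0, 1, 2, 2, 3, 3, 4
  i=5: 0, 1, 2, 3, 4, 4, 5
  i=6: 0, 1, 2, 3, 4, 5, 6
  i=7: 1, 2, 3, 4, 5, 6, 7

hence w(1..7) = (5, 2, 7, 3, 4, 6, 1).

Rothe diagram D(w) (12 cells), 4 SE-corners (essential conditions):

[(1, 4, 0), (3, 4, 1), (3, 6, 2), (6, 1, 0)]


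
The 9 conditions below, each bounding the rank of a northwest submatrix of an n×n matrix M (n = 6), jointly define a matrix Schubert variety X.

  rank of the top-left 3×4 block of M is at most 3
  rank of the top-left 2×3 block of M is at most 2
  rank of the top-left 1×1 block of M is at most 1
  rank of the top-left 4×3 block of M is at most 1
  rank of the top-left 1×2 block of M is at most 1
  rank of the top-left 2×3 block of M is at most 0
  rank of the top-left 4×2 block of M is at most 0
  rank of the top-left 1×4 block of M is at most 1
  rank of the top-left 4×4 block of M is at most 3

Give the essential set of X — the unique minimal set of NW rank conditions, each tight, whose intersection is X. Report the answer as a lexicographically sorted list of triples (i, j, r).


Propagating the 9 rank bounds to every northwest block:

  row 1: 0  0  0  1  1  1
  row 2: 0  0  0  1  2  2
  row 3: 0  0  1  2  3  3
  row 4: 0  0  1  2  3  4
  row 5: 1  1  2  3  4  5
  row 6: 1  2  3  4  5  6

so w = (4, 5, 3, 6, 1, 2).

Fulton essential set (2 of the 10 Rothe cells):

[(2, 3, 0), (4, 2, 0)]


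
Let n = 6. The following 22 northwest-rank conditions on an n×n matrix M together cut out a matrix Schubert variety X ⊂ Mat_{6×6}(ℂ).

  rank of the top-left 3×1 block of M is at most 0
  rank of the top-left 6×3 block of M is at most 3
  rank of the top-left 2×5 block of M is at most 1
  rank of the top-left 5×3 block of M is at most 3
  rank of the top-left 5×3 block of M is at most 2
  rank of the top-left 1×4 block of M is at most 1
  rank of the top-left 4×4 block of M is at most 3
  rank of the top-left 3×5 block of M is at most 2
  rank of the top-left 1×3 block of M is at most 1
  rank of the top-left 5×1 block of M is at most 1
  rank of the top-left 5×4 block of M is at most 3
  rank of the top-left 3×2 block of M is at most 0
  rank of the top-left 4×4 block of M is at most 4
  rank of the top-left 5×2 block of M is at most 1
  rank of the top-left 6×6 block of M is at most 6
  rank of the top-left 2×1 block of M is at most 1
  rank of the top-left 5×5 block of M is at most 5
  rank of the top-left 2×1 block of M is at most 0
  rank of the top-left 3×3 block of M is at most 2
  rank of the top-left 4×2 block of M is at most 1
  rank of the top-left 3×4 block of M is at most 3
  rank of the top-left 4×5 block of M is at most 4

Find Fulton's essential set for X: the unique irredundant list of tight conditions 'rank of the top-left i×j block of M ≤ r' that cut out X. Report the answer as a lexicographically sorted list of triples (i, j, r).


The tightest implied rank at each (i,j), from the 22 conditions:

  i=1: 0, 0, 1, 1, 1, 1
  i=2: 0, 0, 1, 1, 1, 2
  i=3: 0, 0, 1, 2, 2, 3
  i=4: 1, 1, 2, 3, 3, 4
  i=5: 1, 1, 2, 3, 4, 5
  i=6: 1, 2, 3, 4, 5, 6

hence w(1..6) = (3, 6, 4, 1, 5, 2).

3 SE-corners of the 9-cell Rothe diagram give Ess(w):

[(2, 5, 1), (3, 2, 0), (5, 2, 1)]


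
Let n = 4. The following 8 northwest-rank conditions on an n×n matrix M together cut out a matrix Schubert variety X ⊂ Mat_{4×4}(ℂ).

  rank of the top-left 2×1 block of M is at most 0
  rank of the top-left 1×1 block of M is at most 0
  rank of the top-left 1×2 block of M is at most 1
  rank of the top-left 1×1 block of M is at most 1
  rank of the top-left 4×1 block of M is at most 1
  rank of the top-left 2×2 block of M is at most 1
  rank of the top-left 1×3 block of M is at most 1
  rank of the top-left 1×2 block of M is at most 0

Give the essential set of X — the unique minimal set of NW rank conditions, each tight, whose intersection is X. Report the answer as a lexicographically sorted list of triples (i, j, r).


Computing R[i][j] = min implied NW-rank bound (n=4, 8 conditions):

  row 1: 0 | 0 | 1 | 1
  row 2: 0 | 1 | 2 | 2
  row 3: 1 | 2 | 3 | 3
  row 4: 1 | 2 | 3 | 4

giving w = (3, 2, 1, 4) via Δ²R.

|D(w)|=3, |Ess(w)|=2:

[(1, 2, 0), (2, 1, 0)]


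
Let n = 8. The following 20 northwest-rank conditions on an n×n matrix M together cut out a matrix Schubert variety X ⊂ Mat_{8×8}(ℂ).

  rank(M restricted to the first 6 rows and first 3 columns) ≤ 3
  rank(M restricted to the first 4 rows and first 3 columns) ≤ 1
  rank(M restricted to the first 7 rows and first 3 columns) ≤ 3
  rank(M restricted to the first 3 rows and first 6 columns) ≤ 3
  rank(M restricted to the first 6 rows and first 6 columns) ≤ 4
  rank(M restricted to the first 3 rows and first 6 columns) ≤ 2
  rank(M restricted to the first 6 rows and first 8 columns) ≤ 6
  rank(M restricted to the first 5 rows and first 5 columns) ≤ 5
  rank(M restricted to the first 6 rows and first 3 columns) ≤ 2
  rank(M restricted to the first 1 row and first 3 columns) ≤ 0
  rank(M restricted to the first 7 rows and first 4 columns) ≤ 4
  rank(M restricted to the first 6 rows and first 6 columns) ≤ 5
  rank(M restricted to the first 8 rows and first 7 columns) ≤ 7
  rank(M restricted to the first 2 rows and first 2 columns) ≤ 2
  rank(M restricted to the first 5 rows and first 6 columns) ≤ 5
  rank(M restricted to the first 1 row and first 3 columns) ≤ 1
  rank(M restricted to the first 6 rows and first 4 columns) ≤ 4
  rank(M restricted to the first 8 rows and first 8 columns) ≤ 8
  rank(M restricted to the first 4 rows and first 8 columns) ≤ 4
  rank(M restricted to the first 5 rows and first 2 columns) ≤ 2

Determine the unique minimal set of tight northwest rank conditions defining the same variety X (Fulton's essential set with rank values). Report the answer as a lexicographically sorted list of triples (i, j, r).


The tightest implied rank at each (i,j), from the 20 conditions:

  i=1: 0  0  0  1  1  1  1  1
  i=2: 1  1  1  2  2  2  2  2
  i=3: 1  1  1  2  2  2  3  3
  i=4: 1  1  1  2  3  3  4  4
  i=5: 1  2  2  3  4  4  5  5
  i=6: 1  2  2  3  4  4  5  6
  i=7: 1  2  3  4  5  5  6  7
  i=8: 1  2  3  4  5  6  7  8

giving w = (4, 1, 7, 5, 2, 8, 3, 6) via Δ²R.

Rothe diagram D(w) (11 cells), 5 SE-corners (essential conditions):

[(1, 3, 0), (3, 6, 2), (4, 3, 1), (6, 3, 2), (6, 6, 4)]


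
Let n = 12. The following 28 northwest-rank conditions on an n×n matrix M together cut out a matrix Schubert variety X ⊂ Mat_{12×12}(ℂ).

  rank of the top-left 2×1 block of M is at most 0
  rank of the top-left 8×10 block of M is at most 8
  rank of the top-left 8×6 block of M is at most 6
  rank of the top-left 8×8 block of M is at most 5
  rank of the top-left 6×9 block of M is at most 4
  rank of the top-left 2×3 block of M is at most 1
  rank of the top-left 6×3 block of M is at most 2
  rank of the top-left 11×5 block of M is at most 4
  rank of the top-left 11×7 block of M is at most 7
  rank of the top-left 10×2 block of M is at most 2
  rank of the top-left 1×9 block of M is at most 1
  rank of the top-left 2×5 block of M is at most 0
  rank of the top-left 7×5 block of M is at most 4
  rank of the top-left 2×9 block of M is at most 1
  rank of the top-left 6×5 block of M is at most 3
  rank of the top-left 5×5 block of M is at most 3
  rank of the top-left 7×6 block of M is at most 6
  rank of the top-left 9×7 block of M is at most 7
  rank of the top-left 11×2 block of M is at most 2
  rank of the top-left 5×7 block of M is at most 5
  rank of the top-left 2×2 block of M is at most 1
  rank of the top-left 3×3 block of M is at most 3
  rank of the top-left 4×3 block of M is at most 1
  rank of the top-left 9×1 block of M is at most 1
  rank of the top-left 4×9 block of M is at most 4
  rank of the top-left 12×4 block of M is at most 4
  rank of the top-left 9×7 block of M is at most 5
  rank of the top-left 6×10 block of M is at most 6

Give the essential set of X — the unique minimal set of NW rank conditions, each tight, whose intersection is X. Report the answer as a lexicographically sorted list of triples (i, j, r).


Computing R[i][j] = min implied NW-rank bound (n=12, 28 conditions):

  row 1: 0  0  0  0  0  1  1  1  1  1  1  1
  row 2: 0  0  0  0  0  1  1  1  1  2  2  2
  row 3: 1  1  1  1  1  2  2  2  2  3  3  3
  row 4: 1  1  1  2  2  3  3  3  3  4  4  4
  row 5: 1  2  2  3  3  4  4  4  4  5  5  5
  row 6: 1  2  2  3  3  4  4  4  4  5  6  6
  row 7: 1  2  3  4  4  5  5  5  5  6  7  7
  row 8: 1  2  3  4  4  5  5  5  6  7  8  8
  row 9: 1  2  3  4  4  5  5  6  7  8  9  9
  row 10: 1  2  3  4  4  5  6  7  8  9  10  10
  row 11: 1  2  3  4  4  5  6  7  8  9  10  11
  row 12: 1  2  3  4  5  6  7  8  9  10  11  12

so w = (6, 10, 1, 4, 2, 11, 3, 9, 8, 7, 12, 5).

D(w) has 27 cells with 9 SE-corners; essential set:

[(2, 5, 0), (2, 9, 1), (4, 3, 1), (6, 3, 2), (6, 5, 3), (6, 9, 4), (8, 8, 5), (9, 7, 5), (11, 5, 4)]


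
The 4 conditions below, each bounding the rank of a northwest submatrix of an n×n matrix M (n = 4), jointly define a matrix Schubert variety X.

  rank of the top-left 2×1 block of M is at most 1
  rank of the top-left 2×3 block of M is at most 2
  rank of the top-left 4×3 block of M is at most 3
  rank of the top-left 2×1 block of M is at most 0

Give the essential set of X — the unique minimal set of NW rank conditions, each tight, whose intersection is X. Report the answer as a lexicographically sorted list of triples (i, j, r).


Recovering R(i,j) via the rank-extension bound from the 4 conditions:

  0, 1, 1, 1
  0, 1, 2, 2
  1, 2, 3, 3
  1, 2, 3, 4

hence w(1..4) = (2, 3, 1, 4).

|D(w)|=2, |Ess(w)|=1:

[(2, 1, 0)]
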